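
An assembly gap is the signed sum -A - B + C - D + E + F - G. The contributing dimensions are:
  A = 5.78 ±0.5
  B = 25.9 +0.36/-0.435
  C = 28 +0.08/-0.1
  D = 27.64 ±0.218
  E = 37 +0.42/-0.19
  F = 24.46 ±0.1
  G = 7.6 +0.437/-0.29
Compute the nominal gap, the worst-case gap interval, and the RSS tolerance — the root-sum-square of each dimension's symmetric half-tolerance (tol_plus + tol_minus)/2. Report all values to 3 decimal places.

nominal=22.540 wc=[20.635,24.583] rss=0.836

Stack each dimension's contribution:
  -A: nom -5.780 → Σnom=-5.780; wc +0.500/-0.500 → slack +0.500/-0.500; half-tol=0.500, Σhalf²=0.250000
  -B: nom -25.900 → Σnom=-31.680; wc +0.435/-0.360 → slack +0.935/-0.860; half-tol=0.397, Σhalf²=0.408006
  +C: nom +28.000 → Σnom=-3.680; wc +0.080/-0.100 → slack +1.015/-0.960; half-tol=0.090, Σhalf²=0.416106
  -D: nom -27.640 → Σnom=-31.320; wc +0.218/-0.218 → slack +1.233/-1.178; half-tol=0.218, Σhalf²=0.463630
  +E: nom +37.000 → Σnom=5.680; wc +0.420/-0.190 → slack +1.653/-1.368; half-tol=0.305, Σhalf²=0.556655
  +F: nom +24.460 → Σnom=30.140; wc +0.100/-0.100 → slack +1.753/-1.468; half-tol=0.100, Σhalf²=0.566655
  -G: nom -7.600 → Σnom=22.540; wc +0.290/-0.437 → slack +2.043/-1.905; half-tol=0.363, Σhalf²=0.698787
Nominal = 22.540. Worst-case = [22.540 - 1.905, 22.540 + 2.043] = [20.635, 24.583]. RSS = √0.698787 = 0.836.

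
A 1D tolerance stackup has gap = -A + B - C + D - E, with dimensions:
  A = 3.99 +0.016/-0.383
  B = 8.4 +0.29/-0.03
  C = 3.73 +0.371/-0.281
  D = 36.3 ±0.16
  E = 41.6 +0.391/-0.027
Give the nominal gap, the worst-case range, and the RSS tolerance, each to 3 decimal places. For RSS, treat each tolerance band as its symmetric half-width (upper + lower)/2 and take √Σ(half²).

Stack each dimension's contribution:
  -A: nom -3.990 → Σnom=-3.990; wc +0.383/-0.016 → slack +0.383/-0.016; half-tol=0.200, Σhalf²=0.039800
  +B: nom +8.400 → Σnom=4.410; wc +0.290/-0.030 → slack +0.673/-0.046; half-tol=0.160, Σhalf²=0.065400
  -C: nom -3.730 → Σnom=0.680; wc +0.281/-0.371 → slack +0.954/-0.417; half-tol=0.326, Σhalf²=0.171676
  +D: nom +36.300 → Σnom=36.980; wc +0.160/-0.160 → slack +1.114/-0.577; half-tol=0.160, Σhalf²=0.197276
  -E: nom -41.600 → Σnom=-4.620; wc +0.027/-0.391 → slack +1.141/-0.968; half-tol=0.209, Σhalf²=0.240957
Nominal = -4.620. Worst-case = [-4.620 - 0.968, -4.620 + 1.141] = [-5.588, -3.479]. RSS = √0.240957 = 0.491.

nominal=-4.620 wc=[-5.588,-3.479] rss=0.491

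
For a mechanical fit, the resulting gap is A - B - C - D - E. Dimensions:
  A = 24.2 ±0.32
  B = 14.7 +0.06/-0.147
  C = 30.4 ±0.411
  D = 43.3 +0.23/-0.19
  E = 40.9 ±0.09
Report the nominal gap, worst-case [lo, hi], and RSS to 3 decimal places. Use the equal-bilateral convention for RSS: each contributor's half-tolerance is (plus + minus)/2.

Stack each dimension's contribution:
  +A: nom +24.200 → Σnom=24.200; wc +0.320/-0.320 → slack +0.320/-0.320; half-tol=0.320, Σhalf²=0.102400
  -B: nom -14.700 → Σnom=9.500; wc +0.147/-0.060 → slack +0.467/-0.380; half-tol=0.103, Σhalf²=0.113112
  -C: nom -30.400 → Σnom=-20.900; wc +0.411/-0.411 → slack +0.878/-0.791; half-tol=0.411, Σhalf²=0.282033
  -D: nom -43.300 → Σnom=-64.200; wc +0.190/-0.230 → slack +1.068/-1.021; half-tol=0.210, Σhalf²=0.326133
  -E: nom -40.900 → Σnom=-105.100; wc +0.090/-0.090 → slack +1.158/-1.111; half-tol=0.090, Σhalf²=0.334233
Nominal = -105.100. Worst-case = [-105.100 - 1.111, -105.100 + 1.158] = [-106.211, -103.942]. RSS = √0.334233 = 0.578.

nominal=-105.100 wc=[-106.211,-103.942] rss=0.578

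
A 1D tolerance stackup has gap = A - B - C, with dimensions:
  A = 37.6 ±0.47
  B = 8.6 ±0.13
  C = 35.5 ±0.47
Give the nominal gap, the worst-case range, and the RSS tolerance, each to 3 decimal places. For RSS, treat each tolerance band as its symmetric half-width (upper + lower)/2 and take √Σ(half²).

Stack each dimension's contribution:
  +A: nom +37.600 → Σnom=37.600; wc +0.470/-0.470 → slack +0.470/-0.470; half-tol=0.470, Σhalf²=0.220900
  -B: nom -8.600 → Σnom=29.000; wc +0.130/-0.130 → slack +0.600/-0.600; half-tol=0.130, Σhalf²=0.237800
  -C: nom -35.500 → Σnom=-6.500; wc +0.470/-0.470 → slack +1.070/-1.070; half-tol=0.470, Σhalf²=0.458700
Nominal = -6.500. Worst-case = [-6.500 - 1.070, -6.500 + 1.070] = [-7.570, -5.430]. RSS = √0.458700 = 0.677.

nominal=-6.500 wc=[-7.570,-5.430] rss=0.677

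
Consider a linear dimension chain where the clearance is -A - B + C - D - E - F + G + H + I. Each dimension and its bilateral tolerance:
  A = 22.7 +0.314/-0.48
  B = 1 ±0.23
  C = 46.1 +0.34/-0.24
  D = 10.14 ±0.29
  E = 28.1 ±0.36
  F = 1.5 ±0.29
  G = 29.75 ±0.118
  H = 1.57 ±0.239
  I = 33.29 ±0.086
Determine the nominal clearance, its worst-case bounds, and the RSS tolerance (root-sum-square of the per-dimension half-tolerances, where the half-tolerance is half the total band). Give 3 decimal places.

nominal=47.270 wc=[45.103,49.703] rss=0.819

Stack each dimension's contribution:
  -A: nom -22.700 → Σnom=-22.700; wc +0.480/-0.314 → slack +0.480/-0.314; half-tol=0.397, Σhalf²=0.157609
  -B: nom -1.000 → Σnom=-23.700; wc +0.230/-0.230 → slack +0.710/-0.544; half-tol=0.230, Σhalf²=0.210509
  +C: nom +46.100 → Σnom=22.400; wc +0.340/-0.240 → slack +1.050/-0.784; half-tol=0.290, Σhalf²=0.294609
  -D: nom -10.140 → Σnom=12.260; wc +0.290/-0.290 → slack +1.340/-1.074; half-tol=0.290, Σhalf²=0.378709
  -E: nom -28.100 → Σnom=-15.840; wc +0.360/-0.360 → slack +1.700/-1.434; half-tol=0.360, Σhalf²=0.508309
  -F: nom -1.500 → Σnom=-17.340; wc +0.290/-0.290 → slack +1.990/-1.724; half-tol=0.290, Σhalf²=0.592409
  +G: nom +29.750 → Σnom=12.410; wc +0.118/-0.118 → slack +2.108/-1.842; half-tol=0.118, Σhalf²=0.606333
  +H: nom +1.570 → Σnom=13.980; wc +0.239/-0.239 → slack +2.347/-2.081; half-tol=0.239, Σhalf²=0.663454
  +I: nom +33.290 → Σnom=47.270; wc +0.086/-0.086 → slack +2.433/-2.167; half-tol=0.086, Σhalf²=0.670850
Nominal = 47.270. Worst-case = [47.270 - 2.167, 47.270 + 2.433] = [45.103, 49.703]. RSS = √0.670850 = 0.819.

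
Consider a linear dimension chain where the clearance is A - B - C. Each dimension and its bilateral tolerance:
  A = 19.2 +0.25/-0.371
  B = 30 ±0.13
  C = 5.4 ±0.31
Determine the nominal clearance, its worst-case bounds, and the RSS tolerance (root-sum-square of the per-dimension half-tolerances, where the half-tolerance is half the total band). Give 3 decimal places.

nominal=-16.200 wc=[-17.011,-15.510] rss=0.458

Stack each dimension's contribution:
  +A: nom +19.200 → Σnom=19.200; wc +0.250/-0.371 → slack +0.250/-0.371; half-tol=0.310, Σhalf²=0.096410
  -B: nom -30.000 → Σnom=-10.800; wc +0.130/-0.130 → slack +0.380/-0.501; half-tol=0.130, Σhalf²=0.113310
  -C: nom -5.400 → Σnom=-16.200; wc +0.310/-0.310 → slack +0.690/-0.811; half-tol=0.310, Σhalf²=0.209410
Nominal = -16.200. Worst-case = [-16.200 - 0.811, -16.200 + 0.690] = [-17.011, -15.510]. RSS = √0.209410 = 0.458.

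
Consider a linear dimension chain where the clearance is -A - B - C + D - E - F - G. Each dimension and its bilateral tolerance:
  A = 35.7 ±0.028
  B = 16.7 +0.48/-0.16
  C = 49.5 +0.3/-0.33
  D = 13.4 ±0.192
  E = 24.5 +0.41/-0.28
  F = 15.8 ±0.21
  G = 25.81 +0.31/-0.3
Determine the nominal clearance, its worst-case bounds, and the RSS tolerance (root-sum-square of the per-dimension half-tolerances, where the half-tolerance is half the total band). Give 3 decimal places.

nominal=-154.610 wc=[-156.540,-153.110] rss=0.704

Stack each dimension's contribution:
  -A: nom -35.700 → Σnom=-35.700; wc +0.028/-0.028 → slack +0.028/-0.028; half-tol=0.028, Σhalf²=0.000784
  -B: nom -16.700 → Σnom=-52.400; wc +0.160/-0.480 → slack +0.188/-0.508; half-tol=0.320, Σhalf²=0.103184
  -C: nom -49.500 → Σnom=-101.900; wc +0.330/-0.300 → slack +0.518/-0.808; half-tol=0.315, Σhalf²=0.202409
  +D: nom +13.400 → Σnom=-88.500; wc +0.192/-0.192 → slack +0.710/-1.000; half-tol=0.192, Σhalf²=0.239273
  -E: nom -24.500 → Σnom=-113.000; wc +0.280/-0.410 → slack +0.990/-1.410; half-tol=0.345, Σhalf²=0.358298
  -F: nom -15.800 → Σnom=-128.800; wc +0.210/-0.210 → slack +1.200/-1.620; half-tol=0.210, Σhalf²=0.402398
  -G: nom -25.810 → Σnom=-154.610; wc +0.300/-0.310 → slack +1.500/-1.930; half-tol=0.305, Σhalf²=0.495423
Nominal = -154.610. Worst-case = [-154.610 - 1.930, -154.610 + 1.500] = [-156.540, -153.110]. RSS = √0.495423 = 0.704.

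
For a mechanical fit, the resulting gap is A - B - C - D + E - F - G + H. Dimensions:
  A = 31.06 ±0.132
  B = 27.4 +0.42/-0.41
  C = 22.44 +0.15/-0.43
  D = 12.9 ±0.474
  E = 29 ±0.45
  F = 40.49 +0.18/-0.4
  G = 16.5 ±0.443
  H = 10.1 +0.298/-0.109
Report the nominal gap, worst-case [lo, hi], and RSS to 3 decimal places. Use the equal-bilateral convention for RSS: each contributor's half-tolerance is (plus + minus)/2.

nominal=-49.570 wc=[-51.928,-46.533] rss=1.011

Stack each dimension's contribution:
  +A: nom +31.060 → Σnom=31.060; wc +0.132/-0.132 → slack +0.132/-0.132; half-tol=0.132, Σhalf²=0.017424
  -B: nom -27.400 → Σnom=3.660; wc +0.410/-0.420 → slack +0.542/-0.552; half-tol=0.415, Σhalf²=0.189649
  -C: nom -22.440 → Σnom=-18.780; wc +0.430/-0.150 → slack +0.972/-0.702; half-tol=0.290, Σhalf²=0.273749
  -D: nom -12.900 → Σnom=-31.680; wc +0.474/-0.474 → slack +1.446/-1.176; half-tol=0.474, Σhalf²=0.498425
  +E: nom +29.000 → Σnom=-2.680; wc +0.450/-0.450 → slack +1.896/-1.626; half-tol=0.450, Σhalf²=0.700925
  -F: nom -40.490 → Σnom=-43.170; wc +0.400/-0.180 → slack +2.296/-1.806; half-tol=0.290, Σhalf²=0.785025
  -G: nom -16.500 → Σnom=-59.670; wc +0.443/-0.443 → slack +2.739/-2.249; half-tol=0.443, Σhalf²=0.981274
  +H: nom +10.100 → Σnom=-49.570; wc +0.298/-0.109 → slack +3.037/-2.358; half-tol=0.203, Σhalf²=1.022686
Nominal = -49.570. Worst-case = [-49.570 - 2.358, -49.570 + 3.037] = [-51.928, -46.533]. RSS = √1.022686 = 1.011.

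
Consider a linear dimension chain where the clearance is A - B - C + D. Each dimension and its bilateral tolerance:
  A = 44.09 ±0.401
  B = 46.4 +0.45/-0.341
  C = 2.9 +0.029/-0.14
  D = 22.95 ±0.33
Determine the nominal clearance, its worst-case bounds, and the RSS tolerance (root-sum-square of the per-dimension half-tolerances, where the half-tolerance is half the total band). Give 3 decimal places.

Stack each dimension's contribution:
  +A: nom +44.090 → Σnom=44.090; wc +0.401/-0.401 → slack +0.401/-0.401; half-tol=0.401, Σhalf²=0.160801
  -B: nom -46.400 → Σnom=-2.310; wc +0.341/-0.450 → slack +0.742/-0.851; half-tol=0.396, Σhalf²=0.317221
  -C: nom -2.900 → Σnom=-5.210; wc +0.140/-0.029 → slack +0.882/-0.880; half-tol=0.085, Σhalf²=0.324362
  +D: nom +22.950 → Σnom=17.740; wc +0.330/-0.330 → slack +1.212/-1.210; half-tol=0.330, Σhalf²=0.433262
Nominal = 17.740. Worst-case = [17.740 - 1.210, 17.740 + 1.212] = [16.530, 18.952]. RSS = √0.433262 = 0.658.

nominal=17.740 wc=[16.530,18.952] rss=0.658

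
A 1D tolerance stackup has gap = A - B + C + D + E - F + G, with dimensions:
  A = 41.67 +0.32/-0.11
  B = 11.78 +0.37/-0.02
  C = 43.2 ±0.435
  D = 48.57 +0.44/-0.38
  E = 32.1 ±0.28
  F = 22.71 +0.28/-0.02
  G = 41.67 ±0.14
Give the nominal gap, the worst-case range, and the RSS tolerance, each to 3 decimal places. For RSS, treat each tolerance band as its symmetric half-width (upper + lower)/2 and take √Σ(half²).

Stack each dimension's contribution:
  +A: nom +41.670 → Σnom=41.670; wc +0.320/-0.110 → slack +0.320/-0.110; half-tol=0.215, Σhalf²=0.046225
  -B: nom -11.780 → Σnom=29.890; wc +0.020/-0.370 → slack +0.340/-0.480; half-tol=0.195, Σhalf²=0.084250
  +C: nom +43.200 → Σnom=73.090; wc +0.435/-0.435 → slack +0.775/-0.915; half-tol=0.435, Σhalf²=0.273475
  +D: nom +48.570 → Σnom=121.660; wc +0.440/-0.380 → slack +1.215/-1.295; half-tol=0.410, Σhalf²=0.441575
  +E: nom +32.100 → Σnom=153.760; wc +0.280/-0.280 → slack +1.495/-1.575; half-tol=0.280, Σhalf²=0.519975
  -F: nom -22.710 → Σnom=131.050; wc +0.020/-0.280 → slack +1.515/-1.855; half-tol=0.150, Σhalf²=0.542475
  +G: nom +41.670 → Σnom=172.720; wc +0.140/-0.140 → slack +1.655/-1.995; half-tol=0.140, Σhalf²=0.562075
Nominal = 172.720. Worst-case = [172.720 - 1.995, 172.720 + 1.655] = [170.725, 174.375]. RSS = √0.562075 = 0.750.

nominal=172.720 wc=[170.725,174.375] rss=0.750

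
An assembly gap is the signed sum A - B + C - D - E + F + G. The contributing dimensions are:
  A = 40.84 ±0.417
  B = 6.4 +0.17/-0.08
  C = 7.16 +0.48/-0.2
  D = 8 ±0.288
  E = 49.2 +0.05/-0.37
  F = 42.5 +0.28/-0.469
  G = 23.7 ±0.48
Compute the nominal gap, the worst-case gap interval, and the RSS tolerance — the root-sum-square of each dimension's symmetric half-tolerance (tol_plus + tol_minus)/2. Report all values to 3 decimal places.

Stack each dimension's contribution:
  +A: nom +40.840 → Σnom=40.840; wc +0.417/-0.417 → slack +0.417/-0.417; half-tol=0.417, Σhalf²=0.173889
  -B: nom -6.400 → Σnom=34.440; wc +0.080/-0.170 → slack +0.497/-0.587; half-tol=0.125, Σhalf²=0.189514
  +C: nom +7.160 → Σnom=41.600; wc +0.480/-0.200 → slack +0.977/-0.787; half-tol=0.340, Σhalf²=0.305114
  -D: nom -8.000 → Σnom=33.600; wc +0.288/-0.288 → slack +1.265/-1.075; half-tol=0.288, Σhalf²=0.388058
  -E: nom -49.200 → Σnom=-15.600; wc +0.370/-0.050 → slack +1.635/-1.125; half-tol=0.210, Σhalf²=0.432158
  +F: nom +42.500 → Σnom=26.900; wc +0.280/-0.469 → slack +1.915/-1.594; half-tol=0.374, Σhalf²=0.572408
  +G: nom +23.700 → Σnom=50.600; wc +0.480/-0.480 → slack +2.395/-2.074; half-tol=0.480, Σhalf²=0.802808
Nominal = 50.600. Worst-case = [50.600 - 2.074, 50.600 + 2.395] = [48.526, 52.995]. RSS = √0.802808 = 0.896.

nominal=50.600 wc=[48.526,52.995] rss=0.896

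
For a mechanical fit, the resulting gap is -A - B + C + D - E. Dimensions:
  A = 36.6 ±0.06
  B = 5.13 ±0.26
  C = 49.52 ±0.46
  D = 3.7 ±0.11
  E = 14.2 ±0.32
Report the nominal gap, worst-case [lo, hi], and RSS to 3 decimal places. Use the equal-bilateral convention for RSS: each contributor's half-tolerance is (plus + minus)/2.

nominal=-2.710 wc=[-3.920,-1.500] rss=0.630

Stack each dimension's contribution:
  -A: nom -36.600 → Σnom=-36.600; wc +0.060/-0.060 → slack +0.060/-0.060; half-tol=0.060, Σhalf²=0.003600
  -B: nom -5.130 → Σnom=-41.730; wc +0.260/-0.260 → slack +0.320/-0.320; half-tol=0.260, Σhalf²=0.071200
  +C: nom +49.520 → Σnom=7.790; wc +0.460/-0.460 → slack +0.780/-0.780; half-tol=0.460, Σhalf²=0.282800
  +D: nom +3.700 → Σnom=11.490; wc +0.110/-0.110 → slack +0.890/-0.890; half-tol=0.110, Σhalf²=0.294900
  -E: nom -14.200 → Σnom=-2.710; wc +0.320/-0.320 → slack +1.210/-1.210; half-tol=0.320, Σhalf²=0.397300
Nominal = -2.710. Worst-case = [-2.710 - 1.210, -2.710 + 1.210] = [-3.920, -1.500]. RSS = √0.397300 = 0.630.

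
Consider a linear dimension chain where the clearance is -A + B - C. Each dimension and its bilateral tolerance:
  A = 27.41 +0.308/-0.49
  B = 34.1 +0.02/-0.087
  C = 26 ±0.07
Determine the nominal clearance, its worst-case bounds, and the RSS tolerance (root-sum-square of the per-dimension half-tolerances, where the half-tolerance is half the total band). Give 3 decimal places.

Stack each dimension's contribution:
  -A: nom -27.410 → Σnom=-27.410; wc +0.490/-0.308 → slack +0.490/-0.308; half-tol=0.399, Σhalf²=0.159201
  +B: nom +34.100 → Σnom=6.690; wc +0.020/-0.087 → slack +0.510/-0.395; half-tol=0.053, Σhalf²=0.162063
  -C: nom -26.000 → Σnom=-19.310; wc +0.070/-0.070 → slack +0.580/-0.465; half-tol=0.070, Σhalf²=0.166963
Nominal = -19.310. Worst-case = [-19.310 - 0.465, -19.310 + 0.580] = [-19.775, -18.730]. RSS = √0.166963 = 0.409.

nominal=-19.310 wc=[-19.775,-18.730] rss=0.409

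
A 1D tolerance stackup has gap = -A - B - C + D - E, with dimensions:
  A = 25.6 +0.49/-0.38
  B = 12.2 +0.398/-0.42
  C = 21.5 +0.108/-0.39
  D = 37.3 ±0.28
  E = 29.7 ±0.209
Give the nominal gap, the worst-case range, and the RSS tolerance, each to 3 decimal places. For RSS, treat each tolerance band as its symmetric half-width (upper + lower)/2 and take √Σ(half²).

Stack each dimension's contribution:
  -A: nom -25.600 → Σnom=-25.600; wc +0.380/-0.490 → slack +0.380/-0.490; half-tol=0.435, Σhalf²=0.189225
  -B: nom -12.200 → Σnom=-37.800; wc +0.420/-0.398 → slack +0.800/-0.888; half-tol=0.409, Σhalf²=0.356506
  -C: nom -21.500 → Σnom=-59.300; wc +0.390/-0.108 → slack +1.190/-0.996; half-tol=0.249, Σhalf²=0.418507
  +D: nom +37.300 → Σnom=-22.000; wc +0.280/-0.280 → slack +1.470/-1.276; half-tol=0.280, Σhalf²=0.496907
  -E: nom -29.700 → Σnom=-51.700; wc +0.209/-0.209 → slack +1.679/-1.485; half-tol=0.209, Σhalf²=0.540588
Nominal = -51.700. Worst-case = [-51.700 - 1.485, -51.700 + 1.679] = [-53.185, -50.021]. RSS = √0.540588 = 0.735.

nominal=-51.700 wc=[-53.185,-50.021] rss=0.735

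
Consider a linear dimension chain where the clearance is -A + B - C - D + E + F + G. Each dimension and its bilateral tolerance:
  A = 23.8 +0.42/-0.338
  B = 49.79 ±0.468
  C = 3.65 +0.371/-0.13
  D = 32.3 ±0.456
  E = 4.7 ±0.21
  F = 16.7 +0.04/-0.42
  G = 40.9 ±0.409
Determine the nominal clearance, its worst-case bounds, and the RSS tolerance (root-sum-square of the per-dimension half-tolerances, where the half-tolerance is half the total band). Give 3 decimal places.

nominal=52.340 wc=[49.586,54.391] rss=0.947

Stack each dimension's contribution:
  -A: nom -23.800 → Σnom=-23.800; wc +0.338/-0.420 → slack +0.338/-0.420; half-tol=0.379, Σhalf²=0.143641
  +B: nom +49.790 → Σnom=25.990; wc +0.468/-0.468 → slack +0.806/-0.888; half-tol=0.468, Σhalf²=0.362665
  -C: nom -3.650 → Σnom=22.340; wc +0.130/-0.371 → slack +0.936/-1.259; half-tol=0.251, Σhalf²=0.425415
  -D: nom -32.300 → Σnom=-9.960; wc +0.456/-0.456 → slack +1.392/-1.715; half-tol=0.456, Σhalf²=0.633351
  +E: nom +4.700 → Σnom=-5.260; wc +0.210/-0.210 → slack +1.602/-1.925; half-tol=0.210, Σhalf²=0.677451
  +F: nom +16.700 → Σnom=11.440; wc +0.040/-0.420 → slack +1.642/-2.345; half-tol=0.230, Σhalf²=0.730351
  +G: nom +40.900 → Σnom=52.340; wc +0.409/-0.409 → slack +2.051/-2.754; half-tol=0.409, Σhalf²=0.897632
Nominal = 52.340. Worst-case = [52.340 - 2.754, 52.340 + 2.051] = [49.586, 54.391]. RSS = √0.897632 = 0.947.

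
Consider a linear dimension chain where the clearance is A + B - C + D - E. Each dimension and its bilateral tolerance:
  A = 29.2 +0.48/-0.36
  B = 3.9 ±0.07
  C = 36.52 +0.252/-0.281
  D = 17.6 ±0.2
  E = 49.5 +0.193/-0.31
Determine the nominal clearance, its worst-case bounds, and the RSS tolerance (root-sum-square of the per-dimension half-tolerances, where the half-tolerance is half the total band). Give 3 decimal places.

Stack each dimension's contribution:
  +A: nom +29.200 → Σnom=29.200; wc +0.480/-0.360 → slack +0.480/-0.360; half-tol=0.420, Σhalf²=0.176400
  +B: nom +3.900 → Σnom=33.100; wc +0.070/-0.070 → slack +0.550/-0.430; half-tol=0.070, Σhalf²=0.181300
  -C: nom -36.520 → Σnom=-3.420; wc +0.281/-0.252 → slack +0.831/-0.682; half-tol=0.267, Σhalf²=0.252322
  +D: nom +17.600 → Σnom=14.180; wc +0.200/-0.200 → slack +1.031/-0.882; half-tol=0.200, Σhalf²=0.292322
  -E: nom -49.500 → Σnom=-35.320; wc +0.310/-0.193 → slack +1.341/-1.075; half-tol=0.252, Σhalf²=0.355575
Nominal = -35.320. Worst-case = [-35.320 - 1.075, -35.320 + 1.341] = [-36.395, -33.979]. RSS = √0.355575 = 0.596.

nominal=-35.320 wc=[-36.395,-33.979] rss=0.596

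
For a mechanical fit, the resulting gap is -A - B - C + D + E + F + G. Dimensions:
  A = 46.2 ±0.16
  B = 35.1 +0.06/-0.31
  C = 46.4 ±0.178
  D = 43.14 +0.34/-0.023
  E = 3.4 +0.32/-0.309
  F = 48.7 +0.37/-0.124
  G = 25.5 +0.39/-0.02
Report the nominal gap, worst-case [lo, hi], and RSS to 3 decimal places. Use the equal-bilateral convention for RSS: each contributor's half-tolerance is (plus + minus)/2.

Stack each dimension's contribution:
  -A: nom -46.200 → Σnom=-46.200; wc +0.160/-0.160 → slack +0.160/-0.160; half-tol=0.160, Σhalf²=0.025600
  -B: nom -35.100 → Σnom=-81.300; wc +0.310/-0.060 → slack +0.470/-0.220; half-tol=0.185, Σhalf²=0.059825
  -C: nom -46.400 → Σnom=-127.700; wc +0.178/-0.178 → slack +0.648/-0.398; half-tol=0.178, Σhalf²=0.091509
  +D: nom +43.140 → Σnom=-84.560; wc +0.340/-0.023 → slack +0.988/-0.421; half-tol=0.182, Σhalf²=0.124451
  +E: nom +3.400 → Σnom=-81.160; wc +0.320/-0.309 → slack +1.308/-0.730; half-tol=0.315, Σhalf²=0.223362
  +F: nom +48.700 → Σnom=-32.460; wc +0.370/-0.124 → slack +1.678/-0.854; half-tol=0.247, Σhalf²=0.284371
  +G: nom +25.500 → Σnom=-6.960; wc +0.390/-0.020 → slack +2.068/-0.874; half-tol=0.205, Σhalf²=0.326396
Nominal = -6.960. Worst-case = [-6.960 - 0.874, -6.960 + 2.068] = [-7.834, -4.892]. RSS = √0.326396 = 0.571.

nominal=-6.960 wc=[-7.834,-4.892] rss=0.571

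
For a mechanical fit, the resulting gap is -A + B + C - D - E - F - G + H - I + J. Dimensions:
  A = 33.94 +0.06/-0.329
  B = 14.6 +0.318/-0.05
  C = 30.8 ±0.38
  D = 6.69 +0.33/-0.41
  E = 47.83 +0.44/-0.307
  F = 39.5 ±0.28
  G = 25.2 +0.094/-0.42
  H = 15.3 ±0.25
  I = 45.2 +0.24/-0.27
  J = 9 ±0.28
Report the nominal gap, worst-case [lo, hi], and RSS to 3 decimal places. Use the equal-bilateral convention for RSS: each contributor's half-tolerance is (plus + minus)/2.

nominal=-128.660 wc=[-131.064,-125.416] rss=0.918

Stack each dimension's contribution:
  -A: nom -33.940 → Σnom=-33.940; wc +0.329/-0.060 → slack +0.329/-0.060; half-tol=0.195, Σhalf²=0.037830
  +B: nom +14.600 → Σnom=-19.340; wc +0.318/-0.050 → slack +0.647/-0.110; half-tol=0.184, Σhalf²=0.071686
  +C: nom +30.800 → Σnom=11.460; wc +0.380/-0.380 → slack +1.027/-0.490; half-tol=0.380, Σhalf²=0.216086
  -D: nom -6.690 → Σnom=4.770; wc +0.410/-0.330 → slack +1.437/-0.820; half-tol=0.370, Σhalf²=0.352986
  -E: nom -47.830 → Σnom=-43.060; wc +0.307/-0.440 → slack +1.744/-1.260; half-tol=0.373, Σhalf²=0.492488
  -F: nom -39.500 → Σnom=-82.560; wc +0.280/-0.280 → slack +2.024/-1.540; half-tol=0.280, Σhalf²=0.570889
  -G: nom -25.200 → Σnom=-107.760; wc +0.420/-0.094 → slack +2.444/-1.634; half-tol=0.257, Σhalf²=0.636938
  +H: nom +15.300 → Σnom=-92.460; wc +0.250/-0.250 → slack +2.694/-1.884; half-tol=0.250, Σhalf²=0.699438
  -I: nom -45.200 → Σnom=-137.660; wc +0.270/-0.240 → slack +2.964/-2.124; half-tol=0.255, Σhalf²=0.764463
  +J: nom +9.000 → Σnom=-128.660; wc +0.280/-0.280 → slack +3.244/-2.404; half-tol=0.280, Σhalf²=0.842863
Nominal = -128.660. Worst-case = [-128.660 - 2.404, -128.660 + 3.244] = [-131.064, -125.416]. RSS = √0.842863 = 0.918.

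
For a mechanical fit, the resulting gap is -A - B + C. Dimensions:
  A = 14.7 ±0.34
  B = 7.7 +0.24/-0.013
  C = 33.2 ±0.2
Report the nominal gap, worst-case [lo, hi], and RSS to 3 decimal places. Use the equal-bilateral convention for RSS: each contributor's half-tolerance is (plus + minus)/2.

nominal=10.800 wc=[10.020,11.353] rss=0.414

Stack each dimension's contribution:
  -A: nom -14.700 → Σnom=-14.700; wc +0.340/-0.340 → slack +0.340/-0.340; half-tol=0.340, Σhalf²=0.115600
  -B: nom -7.700 → Σnom=-22.400; wc +0.013/-0.240 → slack +0.353/-0.580; half-tol=0.127, Σhalf²=0.131602
  +C: nom +33.200 → Σnom=10.800; wc +0.200/-0.200 → slack +0.553/-0.780; half-tol=0.200, Σhalf²=0.171602
Nominal = 10.800. Worst-case = [10.800 - 0.780, 10.800 + 0.553] = [10.020, 11.353]. RSS = √0.171602 = 0.414.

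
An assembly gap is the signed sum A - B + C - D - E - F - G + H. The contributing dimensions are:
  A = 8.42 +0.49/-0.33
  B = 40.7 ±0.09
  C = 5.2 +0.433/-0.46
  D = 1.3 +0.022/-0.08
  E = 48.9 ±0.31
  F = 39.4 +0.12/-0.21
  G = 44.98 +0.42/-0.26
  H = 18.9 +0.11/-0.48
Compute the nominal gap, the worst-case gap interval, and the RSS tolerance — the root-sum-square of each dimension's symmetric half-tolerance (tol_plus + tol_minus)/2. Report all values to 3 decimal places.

Stack each dimension's contribution:
  +A: nom +8.420 → Σnom=8.420; wc +0.490/-0.330 → slack +0.490/-0.330; half-tol=0.410, Σhalf²=0.168100
  -B: nom -40.700 → Σnom=-32.280; wc +0.090/-0.090 → slack +0.580/-0.420; half-tol=0.090, Σhalf²=0.176200
  +C: nom +5.200 → Σnom=-27.080; wc +0.433/-0.460 → slack +1.013/-0.880; half-tol=0.447, Σhalf²=0.375562
  -D: nom -1.300 → Σnom=-28.380; wc +0.080/-0.022 → slack +1.093/-0.902; half-tol=0.051, Σhalf²=0.378163
  -E: nom -48.900 → Σnom=-77.280; wc +0.310/-0.310 → slack +1.403/-1.212; half-tol=0.310, Σhalf²=0.474263
  -F: nom -39.400 → Σnom=-116.680; wc +0.210/-0.120 → slack +1.613/-1.332; half-tol=0.165, Σhalf²=0.501488
  -G: nom -44.980 → Σnom=-161.660; wc +0.260/-0.420 → slack +1.873/-1.752; half-tol=0.340, Σhalf²=0.617088
  +H: nom +18.900 → Σnom=-142.760; wc +0.110/-0.480 → slack +1.983/-2.232; half-tol=0.295, Σhalf²=0.704113
Nominal = -142.760. Worst-case = [-142.760 - 2.232, -142.760 + 1.983] = [-144.992, -140.777]. RSS = √0.704113 = 0.839.

nominal=-142.760 wc=[-144.992,-140.777] rss=0.839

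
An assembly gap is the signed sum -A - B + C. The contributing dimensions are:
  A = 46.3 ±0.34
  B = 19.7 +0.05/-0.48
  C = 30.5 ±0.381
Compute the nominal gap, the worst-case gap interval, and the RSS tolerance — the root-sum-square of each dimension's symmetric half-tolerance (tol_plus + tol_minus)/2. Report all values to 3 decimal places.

Stack each dimension's contribution:
  -A: nom -46.300 → Σnom=-46.300; wc +0.340/-0.340 → slack +0.340/-0.340; half-tol=0.340, Σhalf²=0.115600
  -B: nom -19.700 → Σnom=-66.000; wc +0.480/-0.050 → slack +0.820/-0.390; half-tol=0.265, Σhalf²=0.185825
  +C: nom +30.500 → Σnom=-35.500; wc +0.381/-0.381 → slack +1.201/-0.771; half-tol=0.381, Σhalf²=0.330986
Nominal = -35.500. Worst-case = [-35.500 - 0.771, -35.500 + 1.201] = [-36.271, -34.299]. RSS = √0.330986 = 0.575.

nominal=-35.500 wc=[-36.271,-34.299] rss=0.575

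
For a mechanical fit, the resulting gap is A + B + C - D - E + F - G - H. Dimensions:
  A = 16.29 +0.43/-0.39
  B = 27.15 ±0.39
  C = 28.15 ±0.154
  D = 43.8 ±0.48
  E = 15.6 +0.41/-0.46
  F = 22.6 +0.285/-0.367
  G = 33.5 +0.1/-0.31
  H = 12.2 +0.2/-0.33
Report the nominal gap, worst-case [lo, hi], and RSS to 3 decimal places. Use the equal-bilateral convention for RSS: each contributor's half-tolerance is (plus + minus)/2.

Stack each dimension's contribution:
  +A: nom +16.290 → Σnom=16.290; wc +0.430/-0.390 → slack +0.430/-0.390; half-tol=0.410, Σhalf²=0.168100
  +B: nom +27.150 → Σnom=43.440; wc +0.390/-0.390 → slack +0.820/-0.780; half-tol=0.390, Σhalf²=0.320200
  +C: nom +28.150 → Σnom=71.590; wc +0.154/-0.154 → slack +0.974/-0.934; half-tol=0.154, Σhalf²=0.343916
  -D: nom -43.800 → Σnom=27.790; wc +0.480/-0.480 → slack +1.454/-1.414; half-tol=0.480, Σhalf²=0.574316
  -E: nom -15.600 → Σnom=12.190; wc +0.460/-0.410 → slack +1.914/-1.824; half-tol=0.435, Σhalf²=0.763541
  +F: nom +22.600 → Σnom=34.790; wc +0.285/-0.367 → slack +2.199/-2.191; half-tol=0.326, Σhalf²=0.869817
  -G: nom -33.500 → Σnom=1.290; wc +0.310/-0.100 → slack +2.509/-2.291; half-tol=0.205, Σhalf²=0.911842
  -H: nom -12.200 → Σnom=-10.910; wc +0.330/-0.200 → slack +2.839/-2.491; half-tol=0.265, Σhalf²=0.982067
Nominal = -10.910. Worst-case = [-10.910 - 2.491, -10.910 + 2.839] = [-13.401, -8.071]. RSS = √0.982067 = 0.991.

nominal=-10.910 wc=[-13.401,-8.071] rss=0.991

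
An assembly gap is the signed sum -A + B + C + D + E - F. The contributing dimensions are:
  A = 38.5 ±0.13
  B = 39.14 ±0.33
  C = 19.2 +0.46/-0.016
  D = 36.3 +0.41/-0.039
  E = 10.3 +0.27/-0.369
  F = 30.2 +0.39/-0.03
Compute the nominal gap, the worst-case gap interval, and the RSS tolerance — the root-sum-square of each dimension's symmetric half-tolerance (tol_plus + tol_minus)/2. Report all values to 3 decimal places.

Stack each dimension's contribution:
  -A: nom -38.500 → Σnom=-38.500; wc +0.130/-0.130 → slack +0.130/-0.130; half-tol=0.130, Σhalf²=0.016900
  +B: nom +39.140 → Σnom=0.640; wc +0.330/-0.330 → slack +0.460/-0.460; half-tol=0.330, Σhalf²=0.125800
  +C: nom +19.200 → Σnom=19.840; wc +0.460/-0.016 → slack +0.920/-0.476; half-tol=0.238, Σhalf²=0.182444
  +D: nom +36.300 → Σnom=56.140; wc +0.410/-0.039 → slack +1.330/-0.515; half-tol=0.224, Σhalf²=0.232844
  +E: nom +10.300 → Σnom=66.440; wc +0.270/-0.369 → slack +1.600/-0.884; half-tol=0.320, Σhalf²=0.334925
  -F: nom -30.200 → Σnom=36.240; wc +0.030/-0.390 → slack +1.630/-1.274; half-tol=0.210, Σhalf²=0.379025
Nominal = 36.240. Worst-case = [36.240 - 1.274, 36.240 + 1.630] = [34.966, 37.870]. RSS = √0.379025 = 0.616.

nominal=36.240 wc=[34.966,37.870] rss=0.616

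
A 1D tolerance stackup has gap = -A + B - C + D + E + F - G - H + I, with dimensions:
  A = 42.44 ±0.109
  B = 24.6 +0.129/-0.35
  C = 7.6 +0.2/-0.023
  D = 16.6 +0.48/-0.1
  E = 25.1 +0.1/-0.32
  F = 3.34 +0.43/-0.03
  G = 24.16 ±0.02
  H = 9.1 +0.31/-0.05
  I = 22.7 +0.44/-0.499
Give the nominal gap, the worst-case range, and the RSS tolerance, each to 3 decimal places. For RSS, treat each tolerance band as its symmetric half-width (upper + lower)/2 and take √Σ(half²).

Stack each dimension's contribution:
  -A: nom -42.440 → Σnom=-42.440; wc +0.109/-0.109 → slack +0.109/-0.109; half-tol=0.109, Σhalf²=0.011881
  +B: nom +24.600 → Σnom=-17.840; wc +0.129/-0.350 → slack +0.238/-0.459; half-tol=0.239, Σhalf²=0.069241
  -C: nom -7.600 → Σnom=-25.440; wc +0.023/-0.200 → slack +0.261/-0.659; half-tol=0.112, Σhalf²=0.081673
  +D: nom +16.600 → Σnom=-8.840; wc +0.480/-0.100 → slack +0.741/-0.759; half-tol=0.290, Σhalf²=0.165773
  +E: nom +25.100 → Σnom=16.260; wc +0.100/-0.320 → slack +0.841/-1.079; half-tol=0.210, Σhalf²=0.209873
  +F: nom +3.340 → Σnom=19.600; wc +0.430/-0.030 → slack +1.271/-1.109; half-tol=0.230, Σhalf²=0.262773
  -G: nom -24.160 → Σnom=-4.560; wc +0.020/-0.020 → slack +1.291/-1.129; half-tol=0.020, Σhalf²=0.263174
  -H: nom -9.100 → Σnom=-13.660; wc +0.050/-0.310 → slack +1.341/-1.439; half-tol=0.180, Σhalf²=0.295573
  +I: nom +22.700 → Σnom=9.040; wc +0.440/-0.499 → slack +1.781/-1.938; half-tol=0.470, Σhalf²=0.516004
Nominal = 9.040. Worst-case = [9.040 - 1.938, 9.040 + 1.781] = [7.102, 10.821]. RSS = √0.516004 = 0.718.

nominal=9.040 wc=[7.102,10.821] rss=0.718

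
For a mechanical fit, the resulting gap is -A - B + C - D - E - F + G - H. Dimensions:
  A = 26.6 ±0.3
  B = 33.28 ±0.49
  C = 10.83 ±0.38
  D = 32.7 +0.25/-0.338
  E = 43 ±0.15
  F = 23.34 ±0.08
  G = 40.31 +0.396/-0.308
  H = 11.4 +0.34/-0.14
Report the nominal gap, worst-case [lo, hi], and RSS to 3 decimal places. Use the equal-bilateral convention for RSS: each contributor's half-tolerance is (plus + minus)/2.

Stack each dimension's contribution:
  -A: nom -26.600 → Σnom=-26.600; wc +0.300/-0.300 → slack +0.300/-0.300; half-tol=0.300, Σhalf²=0.090000
  -B: nom -33.280 → Σnom=-59.880; wc +0.490/-0.490 → slack +0.790/-0.790; half-tol=0.490, Σhalf²=0.330100
  +C: nom +10.830 → Σnom=-49.050; wc +0.380/-0.380 → slack +1.170/-1.170; half-tol=0.380, Σhalf²=0.474500
  -D: nom -32.700 → Σnom=-81.750; wc +0.338/-0.250 → slack +1.508/-1.420; half-tol=0.294, Σhalf²=0.560936
  -E: nom -43.000 → Σnom=-124.750; wc +0.150/-0.150 → slack +1.658/-1.570; half-tol=0.150, Σhalf²=0.583436
  -F: nom -23.340 → Σnom=-148.090; wc +0.080/-0.080 → slack +1.738/-1.650; half-tol=0.080, Σhalf²=0.589836
  +G: nom +40.310 → Σnom=-107.780; wc +0.396/-0.308 → slack +2.134/-1.958; half-tol=0.352, Σhalf²=0.713740
  -H: nom -11.400 → Σnom=-119.180; wc +0.140/-0.340 → slack +2.274/-2.298; half-tol=0.240, Σhalf²=0.771340
Nominal = -119.180. Worst-case = [-119.180 - 2.298, -119.180 + 2.274] = [-121.478, -116.906]. RSS = √0.771340 = 0.878.

nominal=-119.180 wc=[-121.478,-116.906] rss=0.878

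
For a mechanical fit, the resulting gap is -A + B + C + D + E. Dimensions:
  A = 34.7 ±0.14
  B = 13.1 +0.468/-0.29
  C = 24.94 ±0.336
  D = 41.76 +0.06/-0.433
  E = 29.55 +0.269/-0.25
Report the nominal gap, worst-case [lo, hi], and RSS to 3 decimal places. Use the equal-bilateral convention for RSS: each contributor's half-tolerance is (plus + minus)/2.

nominal=74.650 wc=[73.201,75.923] rss=0.636

Stack each dimension's contribution:
  -A: nom -34.700 → Σnom=-34.700; wc +0.140/-0.140 → slack +0.140/-0.140; half-tol=0.140, Σhalf²=0.019600
  +B: nom +13.100 → Σnom=-21.600; wc +0.468/-0.290 → slack +0.608/-0.430; half-tol=0.379, Σhalf²=0.163241
  +C: nom +24.940 → Σnom=3.340; wc +0.336/-0.336 → slack +0.944/-0.766; half-tol=0.336, Σhalf²=0.276137
  +D: nom +41.760 → Σnom=45.100; wc +0.060/-0.433 → slack +1.004/-1.199; half-tol=0.246, Σhalf²=0.336899
  +E: nom +29.550 → Σnom=74.650; wc +0.269/-0.250 → slack +1.273/-1.449; half-tol=0.260, Σhalf²=0.404240
Nominal = 74.650. Worst-case = [74.650 - 1.449, 74.650 + 1.273] = [73.201, 75.923]. RSS = √0.404240 = 0.636.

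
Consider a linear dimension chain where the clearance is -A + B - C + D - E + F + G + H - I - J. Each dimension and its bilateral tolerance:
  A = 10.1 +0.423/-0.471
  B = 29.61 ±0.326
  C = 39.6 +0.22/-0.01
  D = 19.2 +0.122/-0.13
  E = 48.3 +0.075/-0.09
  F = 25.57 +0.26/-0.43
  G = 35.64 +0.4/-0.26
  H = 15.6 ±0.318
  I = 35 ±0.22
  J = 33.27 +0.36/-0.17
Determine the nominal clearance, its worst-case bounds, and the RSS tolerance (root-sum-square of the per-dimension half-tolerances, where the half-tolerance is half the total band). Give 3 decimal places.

Stack each dimension's contribution:
  -A: nom -10.100 → Σnom=-10.100; wc +0.471/-0.423 → slack +0.471/-0.423; half-tol=0.447, Σhalf²=0.199809
  +B: nom +29.610 → Σnom=19.510; wc +0.326/-0.326 → slack +0.797/-0.749; half-tol=0.326, Σhalf²=0.306085
  -C: nom -39.600 → Σnom=-20.090; wc +0.010/-0.220 → slack +0.807/-0.969; half-tol=0.115, Σhalf²=0.319310
  +D: nom +19.200 → Σnom=-0.890; wc +0.122/-0.130 → slack +0.929/-1.099; half-tol=0.126, Σhalf²=0.335186
  -E: nom -48.300 → Σnom=-49.190; wc +0.090/-0.075 → slack +1.019/-1.174; half-tol=0.082, Σhalf²=0.341992
  +F: nom +25.570 → Σnom=-23.620; wc +0.260/-0.430 → slack +1.279/-1.604; half-tol=0.345, Σhalf²=0.461017
  +G: nom +35.640 → Σnom=12.020; wc +0.400/-0.260 → slack +1.679/-1.864; half-tol=0.330, Σhalf²=0.569917
  +H: nom +15.600 → Σnom=27.620; wc +0.318/-0.318 → slack +1.997/-2.182; half-tol=0.318, Σhalf²=0.671041
  -I: nom -35.000 → Σnom=-7.380; wc +0.220/-0.220 → slack +2.217/-2.402; half-tol=0.220, Σhalf²=0.719441
  -J: nom -33.270 → Σnom=-40.650; wc +0.170/-0.360 → slack +2.387/-2.762; half-tol=0.265, Σhalf²=0.789666
Nominal = -40.650. Worst-case = [-40.650 - 2.762, -40.650 + 2.387] = [-43.412, -38.263]. RSS = √0.789666 = 0.889.

nominal=-40.650 wc=[-43.412,-38.263] rss=0.889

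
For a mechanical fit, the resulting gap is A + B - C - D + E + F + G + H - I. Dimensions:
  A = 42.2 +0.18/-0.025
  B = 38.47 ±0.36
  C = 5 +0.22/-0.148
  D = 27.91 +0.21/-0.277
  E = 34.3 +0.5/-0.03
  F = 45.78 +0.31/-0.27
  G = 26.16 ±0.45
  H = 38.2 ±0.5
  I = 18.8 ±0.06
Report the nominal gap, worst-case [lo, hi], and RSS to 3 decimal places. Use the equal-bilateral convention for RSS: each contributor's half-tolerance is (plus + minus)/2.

nominal=173.400 wc=[171.275,176.185] rss=0.919

Stack each dimension's contribution:
  +A: nom +42.200 → Σnom=42.200; wc +0.180/-0.025 → slack +0.180/-0.025; half-tol=0.102, Σhalf²=0.010506
  +B: nom +38.470 → Σnom=80.670; wc +0.360/-0.360 → slack +0.540/-0.385; half-tol=0.360, Σhalf²=0.140106
  -C: nom -5.000 → Σnom=75.670; wc +0.148/-0.220 → slack +0.688/-0.605; half-tol=0.184, Σhalf²=0.173962
  -D: nom -27.910 → Σnom=47.760; wc +0.277/-0.210 → slack +0.965/-0.815; half-tol=0.243, Σhalf²=0.233254
  +E: nom +34.300 → Σnom=82.060; wc +0.500/-0.030 → slack +1.465/-0.845; half-tol=0.265, Σhalf²=0.303480
  +F: nom +45.780 → Σnom=127.840; wc +0.310/-0.270 → slack +1.775/-1.115; half-tol=0.290, Σhalf²=0.387580
  +G: nom +26.160 → Σnom=154.000; wc +0.450/-0.450 → slack +2.225/-1.565; half-tol=0.450, Σhalf²=0.590080
  +H: nom +38.200 → Σnom=192.200; wc +0.500/-0.500 → slack +2.725/-2.065; half-tol=0.500, Σhalf²=0.840080
  -I: nom -18.800 → Σnom=173.400; wc +0.060/-0.060 → slack +2.785/-2.125; half-tol=0.060, Σhalf²=0.843680
Nominal = 173.400. Worst-case = [173.400 - 2.125, 173.400 + 2.785] = [171.275, 176.185]. RSS = √0.843680 = 0.919.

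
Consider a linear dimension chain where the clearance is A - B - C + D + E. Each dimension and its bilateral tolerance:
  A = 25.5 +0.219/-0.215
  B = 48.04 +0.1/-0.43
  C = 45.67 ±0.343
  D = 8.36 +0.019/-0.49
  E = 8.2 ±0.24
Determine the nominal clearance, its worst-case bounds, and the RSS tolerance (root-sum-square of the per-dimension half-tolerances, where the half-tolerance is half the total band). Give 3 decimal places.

Stack each dimension's contribution:
  +A: nom +25.500 → Σnom=25.500; wc +0.219/-0.215 → slack +0.219/-0.215; half-tol=0.217, Σhalf²=0.047089
  -B: nom -48.040 → Σnom=-22.540; wc +0.430/-0.100 → slack +0.649/-0.315; half-tol=0.265, Σhalf²=0.117314
  -C: nom -45.670 → Σnom=-68.210; wc +0.343/-0.343 → slack +0.992/-0.658; half-tol=0.343, Σhalf²=0.234963
  +D: nom +8.360 → Σnom=-59.850; wc +0.019/-0.490 → slack +1.011/-1.148; half-tol=0.255, Σhalf²=0.299733
  +E: nom +8.200 → Σnom=-51.650; wc +0.240/-0.240 → slack +1.251/-1.388; half-tol=0.240, Σhalf²=0.357333
Nominal = -51.650. Worst-case = [-51.650 - 1.388, -51.650 + 1.251] = [-53.038, -50.399]. RSS = √0.357333 = 0.598.

nominal=-51.650 wc=[-53.038,-50.399] rss=0.598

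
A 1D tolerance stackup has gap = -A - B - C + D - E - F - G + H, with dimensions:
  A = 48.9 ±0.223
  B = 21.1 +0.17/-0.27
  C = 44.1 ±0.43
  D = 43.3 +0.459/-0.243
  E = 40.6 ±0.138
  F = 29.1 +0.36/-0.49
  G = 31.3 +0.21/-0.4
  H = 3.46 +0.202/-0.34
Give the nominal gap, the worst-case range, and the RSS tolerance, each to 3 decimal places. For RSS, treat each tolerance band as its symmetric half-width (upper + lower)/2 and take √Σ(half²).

nominal=-168.340 wc=[-170.454,-165.728] rss=0.879

Stack each dimension's contribution:
  -A: nom -48.900 → Σnom=-48.900; wc +0.223/-0.223 → slack +0.223/-0.223; half-tol=0.223, Σhalf²=0.049729
  -B: nom -21.100 → Σnom=-70.000; wc +0.270/-0.170 → slack +0.493/-0.393; half-tol=0.220, Σhalf²=0.098129
  -C: nom -44.100 → Σnom=-114.100; wc +0.430/-0.430 → slack +0.923/-0.823; half-tol=0.430, Σhalf²=0.283029
  +D: nom +43.300 → Σnom=-70.800; wc +0.459/-0.243 → slack +1.382/-1.066; half-tol=0.351, Σhalf²=0.406230
  -E: nom -40.600 → Σnom=-111.400; wc +0.138/-0.138 → slack +1.520/-1.204; half-tol=0.138, Σhalf²=0.425274
  -F: nom -29.100 → Σnom=-140.500; wc +0.490/-0.360 → slack +2.010/-1.564; half-tol=0.425, Σhalf²=0.605899
  -G: nom -31.300 → Σnom=-171.800; wc +0.400/-0.210 → slack +2.410/-1.774; half-tol=0.305, Σhalf²=0.698924
  +H: nom +3.460 → Σnom=-168.340; wc +0.202/-0.340 → slack +2.612/-2.114; half-tol=0.271, Σhalf²=0.772365
Nominal = -168.340. Worst-case = [-168.340 - 2.114, -168.340 + 2.612] = [-170.454, -165.728]. RSS = √0.772365 = 0.879.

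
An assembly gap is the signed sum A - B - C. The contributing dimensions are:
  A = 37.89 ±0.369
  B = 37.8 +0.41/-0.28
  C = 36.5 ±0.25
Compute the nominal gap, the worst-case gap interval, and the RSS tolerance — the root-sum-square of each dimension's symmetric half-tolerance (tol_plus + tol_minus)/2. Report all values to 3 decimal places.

Stack each dimension's contribution:
  +A: nom +37.890 → Σnom=37.890; wc +0.369/-0.369 → slack +0.369/-0.369; half-tol=0.369, Σhalf²=0.136161
  -B: nom -37.800 → Σnom=0.090; wc +0.280/-0.410 → slack +0.649/-0.779; half-tol=0.345, Σhalf²=0.255186
  -C: nom -36.500 → Σnom=-36.410; wc +0.250/-0.250 → slack +0.899/-1.029; half-tol=0.250, Σhalf²=0.317686
Nominal = -36.410. Worst-case = [-36.410 - 1.029, -36.410 + 0.899] = [-37.439, -35.511]. RSS = √0.317686 = 0.564.

nominal=-36.410 wc=[-37.439,-35.511] rss=0.564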